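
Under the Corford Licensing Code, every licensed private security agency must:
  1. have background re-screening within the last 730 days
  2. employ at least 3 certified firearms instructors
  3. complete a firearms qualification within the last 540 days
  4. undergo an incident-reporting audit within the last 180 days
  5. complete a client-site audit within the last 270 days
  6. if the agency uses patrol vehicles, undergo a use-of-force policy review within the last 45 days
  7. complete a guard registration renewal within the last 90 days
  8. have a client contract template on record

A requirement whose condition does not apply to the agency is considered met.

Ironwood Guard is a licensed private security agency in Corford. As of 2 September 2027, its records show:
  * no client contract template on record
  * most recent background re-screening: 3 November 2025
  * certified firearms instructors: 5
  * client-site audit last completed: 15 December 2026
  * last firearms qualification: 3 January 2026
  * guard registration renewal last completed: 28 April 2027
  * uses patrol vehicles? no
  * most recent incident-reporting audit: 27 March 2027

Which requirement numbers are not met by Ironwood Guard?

3, 7, 8

1. background re-screening 668 days ago vs limit 730 → met
2. certified firearms instructors 5 ≥ 3 → met
3. firearms qualification 607 days ago vs limit 540 → not met
4. incident-reporting audit 159 days ago vs limit 180 → met
5. client-site audit 261 days ago vs limit 270 → met
6. condition 'uses patrol vehicles' does not hold → requirement n/a → met
7. guard registration renewal 127 days ago vs limit 90 → not met
8. client contract template absent → not met
Not met: 3, 7, 8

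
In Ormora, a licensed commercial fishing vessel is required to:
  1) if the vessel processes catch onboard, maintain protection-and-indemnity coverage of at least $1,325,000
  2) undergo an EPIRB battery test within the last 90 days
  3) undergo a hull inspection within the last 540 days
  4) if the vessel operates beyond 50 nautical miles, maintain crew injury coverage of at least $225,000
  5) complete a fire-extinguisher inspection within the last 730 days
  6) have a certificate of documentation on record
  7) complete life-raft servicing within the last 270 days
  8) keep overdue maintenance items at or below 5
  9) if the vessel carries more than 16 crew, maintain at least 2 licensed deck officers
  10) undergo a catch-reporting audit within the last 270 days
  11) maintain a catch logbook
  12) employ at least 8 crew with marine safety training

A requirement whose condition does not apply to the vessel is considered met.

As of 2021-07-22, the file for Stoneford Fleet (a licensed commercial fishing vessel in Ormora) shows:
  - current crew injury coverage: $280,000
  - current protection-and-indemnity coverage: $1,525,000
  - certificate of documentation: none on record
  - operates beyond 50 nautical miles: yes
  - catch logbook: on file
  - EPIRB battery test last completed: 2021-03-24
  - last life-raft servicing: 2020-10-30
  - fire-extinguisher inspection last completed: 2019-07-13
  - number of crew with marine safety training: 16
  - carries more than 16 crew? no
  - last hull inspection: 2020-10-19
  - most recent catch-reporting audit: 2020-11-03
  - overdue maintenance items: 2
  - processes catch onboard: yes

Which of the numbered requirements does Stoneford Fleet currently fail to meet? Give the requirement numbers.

1. condition 'processes catch onboard' holds; protection-and-indemnity coverage $1,525,000 ≥ $1,325,000 → met
2. EPIRB battery test 120 days ago vs limit 90 → not met
3. hull inspection 276 days ago vs limit 540 → met
4. condition 'operates beyond 50 nautical miles' holds; crew injury coverage $280,000 ≥ $225,000 → met
5. fire-extinguisher inspection 740 days ago vs limit 730 → not met
6. certificate of documentation absent → not met
7. life-raft servicing 265 days ago vs limit 270 → met
8. overdue maintenance items 2 ≤ 5 → met
9. condition 'carries more than 16 crew' does not hold → requirement n/a → met
10. catch-reporting audit 261 days ago vs limit 270 → met
11. catch logbook present → met
12. crew with marine safety training 16 ≥ 8 → met
Not met: 2, 5, 6

2, 5, 6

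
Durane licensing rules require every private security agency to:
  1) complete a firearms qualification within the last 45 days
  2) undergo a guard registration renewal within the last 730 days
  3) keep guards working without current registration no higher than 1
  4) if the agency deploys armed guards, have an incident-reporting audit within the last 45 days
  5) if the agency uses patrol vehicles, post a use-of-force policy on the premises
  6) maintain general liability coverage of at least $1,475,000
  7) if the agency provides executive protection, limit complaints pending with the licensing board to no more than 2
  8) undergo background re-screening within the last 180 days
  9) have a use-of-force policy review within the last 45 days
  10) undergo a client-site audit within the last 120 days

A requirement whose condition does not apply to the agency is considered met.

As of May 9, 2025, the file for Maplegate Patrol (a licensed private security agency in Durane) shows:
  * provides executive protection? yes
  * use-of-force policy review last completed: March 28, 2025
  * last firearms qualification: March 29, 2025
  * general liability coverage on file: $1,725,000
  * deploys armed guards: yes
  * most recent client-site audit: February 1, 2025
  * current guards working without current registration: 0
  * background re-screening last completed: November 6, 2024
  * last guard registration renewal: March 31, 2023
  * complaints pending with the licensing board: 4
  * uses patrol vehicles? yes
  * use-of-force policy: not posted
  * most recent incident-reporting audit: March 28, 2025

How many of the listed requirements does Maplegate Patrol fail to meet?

1. firearms qualification 41 days ago vs limit 45 → met
2. guard registration renewal 770 days ago vs limit 730 → not met
3. guards working without current registration 0 ≤ 1 → met
4. condition 'deploys armed guards' holds; incident-reporting audit 42 days ago vs limit 45 → met
5. condition 'uses patrol vehicles' holds; use-of-force policy absent → not met
6. general liability coverage $1,725,000 ≥ $1,475,000 → met
7. condition 'provides executive protection' holds; complaints pending with the licensing board 4 > 2 → not met
8. background re-screening 184 days ago vs limit 180 → not met
9. use-of-force policy review 42 days ago vs limit 45 → met
10. client-site audit 97 days ago vs limit 120 → met
Not met: 4 of 10

4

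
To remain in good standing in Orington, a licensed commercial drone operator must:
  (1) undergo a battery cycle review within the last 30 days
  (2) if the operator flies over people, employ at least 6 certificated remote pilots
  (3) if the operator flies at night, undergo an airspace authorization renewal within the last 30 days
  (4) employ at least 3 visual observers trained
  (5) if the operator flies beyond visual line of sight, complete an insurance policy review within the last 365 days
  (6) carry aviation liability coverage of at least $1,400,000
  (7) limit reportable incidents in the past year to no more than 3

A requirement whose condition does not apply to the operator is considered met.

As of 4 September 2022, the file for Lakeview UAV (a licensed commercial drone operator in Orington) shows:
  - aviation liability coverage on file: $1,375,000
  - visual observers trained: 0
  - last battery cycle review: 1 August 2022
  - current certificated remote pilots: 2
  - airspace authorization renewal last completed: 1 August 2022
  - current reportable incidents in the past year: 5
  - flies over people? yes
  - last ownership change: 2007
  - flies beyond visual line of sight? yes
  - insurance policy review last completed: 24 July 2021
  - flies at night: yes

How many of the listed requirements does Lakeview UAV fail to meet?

7

1. battery cycle review 34 days ago vs limit 30 → not met
2. condition 'flies over people' holds; certificated remote pilots 2 < 6 → not met
3. condition 'flies at night' holds; airspace authorization renewal 34 days ago vs limit 30 → not met
4. visual observers trained 0 < 3 → not met
5. condition 'flies beyond visual line of sight' holds; insurance policy review 407 days ago vs limit 365 → not met
6. aviation liability coverage $1,375,000 < $1,400,000 → not met
7. reportable incidents in the past year 5 > 3 → not met
Not met: 7 of 7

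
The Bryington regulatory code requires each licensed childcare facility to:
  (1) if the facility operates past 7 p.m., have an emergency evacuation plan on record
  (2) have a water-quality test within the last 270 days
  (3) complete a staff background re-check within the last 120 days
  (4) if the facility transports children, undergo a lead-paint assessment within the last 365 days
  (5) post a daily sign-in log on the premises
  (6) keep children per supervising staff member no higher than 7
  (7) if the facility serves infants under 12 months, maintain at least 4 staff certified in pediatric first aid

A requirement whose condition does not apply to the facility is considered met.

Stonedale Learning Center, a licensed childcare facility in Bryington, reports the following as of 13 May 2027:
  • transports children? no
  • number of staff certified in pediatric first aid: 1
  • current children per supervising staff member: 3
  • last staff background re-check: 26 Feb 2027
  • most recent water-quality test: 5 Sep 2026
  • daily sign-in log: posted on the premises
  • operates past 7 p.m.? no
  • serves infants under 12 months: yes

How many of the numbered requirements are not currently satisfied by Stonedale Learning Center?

1

1. condition 'operates past 7 p.m.' does not hold → requirement n/a → met
2. water-quality test 250 days ago vs limit 270 → met
3. staff background re-check 76 days ago vs limit 120 → met
4. condition 'transports children' does not hold → requirement n/a → met
5. daily sign-in log present → met
6. children per supervising staff member 3 ≤ 7 → met
7. condition 'serves infants under 12 months' holds; staff certified in pediatric first aid 1 < 4 → not met
Not met: 1 of 7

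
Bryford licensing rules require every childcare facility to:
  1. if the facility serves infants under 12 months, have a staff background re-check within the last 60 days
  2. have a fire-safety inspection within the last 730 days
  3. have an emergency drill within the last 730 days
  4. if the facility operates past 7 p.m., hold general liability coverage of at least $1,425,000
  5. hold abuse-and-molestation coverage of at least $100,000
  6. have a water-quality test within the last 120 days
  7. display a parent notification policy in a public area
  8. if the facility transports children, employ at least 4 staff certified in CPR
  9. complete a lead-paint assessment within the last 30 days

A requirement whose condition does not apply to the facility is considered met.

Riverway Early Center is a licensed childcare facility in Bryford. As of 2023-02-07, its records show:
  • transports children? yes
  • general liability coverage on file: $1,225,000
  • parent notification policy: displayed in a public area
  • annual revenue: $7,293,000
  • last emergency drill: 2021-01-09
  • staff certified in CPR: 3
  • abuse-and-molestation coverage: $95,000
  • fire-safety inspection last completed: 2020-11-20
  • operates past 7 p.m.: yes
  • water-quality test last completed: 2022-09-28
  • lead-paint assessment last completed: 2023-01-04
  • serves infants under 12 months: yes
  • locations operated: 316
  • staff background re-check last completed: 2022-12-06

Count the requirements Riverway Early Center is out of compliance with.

8

1. condition 'serves infants under 12 months' holds; staff background re-check 63 days ago vs limit 60 → not met
2. fire-safety inspection 809 days ago vs limit 730 → not met
3. emergency drill 759 days ago vs limit 730 → not met
4. condition 'operates past 7 p.m.' holds; general liability coverage $1,225,000 < $1,425,000 → not met
5. abuse-and-molestation coverage $95,000 < $100,000 → not met
6. water-quality test 132 days ago vs limit 120 → not met
7. parent notification policy present → met
8. condition 'transports children' holds; staff certified in CPR 3 < 4 → not met
9. lead-paint assessment 34 days ago vs limit 30 → not met
Not met: 8 of 9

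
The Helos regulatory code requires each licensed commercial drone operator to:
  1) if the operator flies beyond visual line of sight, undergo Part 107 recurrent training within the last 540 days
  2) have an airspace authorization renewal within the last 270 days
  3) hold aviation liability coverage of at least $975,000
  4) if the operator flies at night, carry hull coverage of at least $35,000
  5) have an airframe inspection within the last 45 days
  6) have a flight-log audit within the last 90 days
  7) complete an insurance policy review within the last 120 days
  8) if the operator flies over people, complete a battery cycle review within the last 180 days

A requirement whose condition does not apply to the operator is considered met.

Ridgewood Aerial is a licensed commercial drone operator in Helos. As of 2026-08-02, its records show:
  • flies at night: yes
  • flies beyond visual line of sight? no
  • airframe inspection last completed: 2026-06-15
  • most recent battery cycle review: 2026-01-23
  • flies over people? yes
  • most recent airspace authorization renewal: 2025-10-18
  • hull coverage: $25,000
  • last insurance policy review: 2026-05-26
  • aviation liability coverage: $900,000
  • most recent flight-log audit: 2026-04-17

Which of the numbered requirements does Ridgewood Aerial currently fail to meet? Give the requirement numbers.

1. condition 'flies beyond visual line of sight' does not hold → requirement n/a → met
2. airspace authorization renewal 288 days ago vs limit 270 → not met
3. aviation liability coverage $900,000 < $975,000 → not met
4. condition 'flies at night' holds; hull coverage $25,000 < $35,000 → not met
5. airframe inspection 48 days ago vs limit 45 → not met
6. flight-log audit 107 days ago vs limit 90 → not met
7. insurance policy review 68 days ago vs limit 120 → met
8. condition 'flies over people' holds; battery cycle review 191 days ago vs limit 180 → not met
Not met: 2, 3, 4, 5, 6, 8

2, 3, 4, 5, 6, 8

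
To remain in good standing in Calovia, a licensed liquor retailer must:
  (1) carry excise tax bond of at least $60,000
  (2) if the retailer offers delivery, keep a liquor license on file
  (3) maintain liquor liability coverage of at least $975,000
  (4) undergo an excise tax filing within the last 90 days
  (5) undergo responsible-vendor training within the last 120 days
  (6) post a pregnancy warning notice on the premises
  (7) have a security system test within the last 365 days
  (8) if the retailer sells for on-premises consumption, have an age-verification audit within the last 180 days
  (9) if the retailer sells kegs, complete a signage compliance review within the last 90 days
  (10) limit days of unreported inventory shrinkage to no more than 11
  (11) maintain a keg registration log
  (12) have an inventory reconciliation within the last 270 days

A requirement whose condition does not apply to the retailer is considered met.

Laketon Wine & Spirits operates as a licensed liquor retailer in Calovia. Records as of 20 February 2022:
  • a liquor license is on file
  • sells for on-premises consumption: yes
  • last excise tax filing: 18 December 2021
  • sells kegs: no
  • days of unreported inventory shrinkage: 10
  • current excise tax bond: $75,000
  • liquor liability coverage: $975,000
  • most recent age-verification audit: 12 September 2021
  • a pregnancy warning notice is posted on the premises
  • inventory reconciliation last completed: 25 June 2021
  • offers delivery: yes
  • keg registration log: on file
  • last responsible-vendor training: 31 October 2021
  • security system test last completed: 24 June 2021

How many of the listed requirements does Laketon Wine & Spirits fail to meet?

1. excise tax bond $75,000 ≥ $60,000 → met
2. condition 'offers delivery' holds; liquor license present → met
3. liquor liability coverage $975,000 ≥ $975,000 → met
4. excise tax filing 64 days ago vs limit 90 → met
5. responsible-vendor training 112 days ago vs limit 120 → met
6. pregnancy warning notice present → met
7. security system test 241 days ago vs limit 365 → met
8. condition 'sells for on-premises consumption' holds; age-verification audit 161 days ago vs limit 180 → met
9. condition 'sells kegs' does not hold → requirement n/a → met
10. days of unreported inventory shrinkage 10 ≤ 11 → met
11. keg registration log present → met
12. inventory reconciliation 240 days ago vs limit 270 → met
Not met: 0 of 12

0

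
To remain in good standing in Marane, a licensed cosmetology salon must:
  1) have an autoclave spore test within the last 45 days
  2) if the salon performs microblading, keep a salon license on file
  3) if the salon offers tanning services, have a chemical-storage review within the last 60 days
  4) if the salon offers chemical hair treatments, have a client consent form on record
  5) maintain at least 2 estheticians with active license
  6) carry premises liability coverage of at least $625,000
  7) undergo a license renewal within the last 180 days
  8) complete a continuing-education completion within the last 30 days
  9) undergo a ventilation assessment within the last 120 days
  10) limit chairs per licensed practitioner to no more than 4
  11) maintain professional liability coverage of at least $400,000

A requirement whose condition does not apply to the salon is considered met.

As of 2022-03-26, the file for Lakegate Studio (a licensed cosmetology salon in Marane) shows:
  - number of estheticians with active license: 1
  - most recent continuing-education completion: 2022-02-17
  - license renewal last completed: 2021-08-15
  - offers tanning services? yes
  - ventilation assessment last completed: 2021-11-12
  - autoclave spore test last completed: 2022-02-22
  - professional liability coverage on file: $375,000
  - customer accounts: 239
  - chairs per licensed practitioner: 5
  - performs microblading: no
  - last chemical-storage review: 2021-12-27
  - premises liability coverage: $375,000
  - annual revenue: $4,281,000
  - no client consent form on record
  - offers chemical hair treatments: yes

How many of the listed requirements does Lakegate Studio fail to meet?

9

1. autoclave spore test 32 days ago vs limit 45 → met
2. condition 'performs microblading' does not hold → requirement n/a → met
3. condition 'offers tanning services' holds; chemical-storage review 89 days ago vs limit 60 → not met
4. condition 'offers chemical hair treatments' holds; client consent form absent → not met
5. estheticians with active license 1 < 2 → not met
6. premises liability coverage $375,000 < $625,000 → not met
7. license renewal 223 days ago vs limit 180 → not met
8. continuing-education completion 37 days ago vs limit 30 → not met
9. ventilation assessment 134 days ago vs limit 120 → not met
10. chairs per licensed practitioner 5 > 4 → not met
11. professional liability coverage $375,000 < $400,000 → not met
Not met: 9 of 11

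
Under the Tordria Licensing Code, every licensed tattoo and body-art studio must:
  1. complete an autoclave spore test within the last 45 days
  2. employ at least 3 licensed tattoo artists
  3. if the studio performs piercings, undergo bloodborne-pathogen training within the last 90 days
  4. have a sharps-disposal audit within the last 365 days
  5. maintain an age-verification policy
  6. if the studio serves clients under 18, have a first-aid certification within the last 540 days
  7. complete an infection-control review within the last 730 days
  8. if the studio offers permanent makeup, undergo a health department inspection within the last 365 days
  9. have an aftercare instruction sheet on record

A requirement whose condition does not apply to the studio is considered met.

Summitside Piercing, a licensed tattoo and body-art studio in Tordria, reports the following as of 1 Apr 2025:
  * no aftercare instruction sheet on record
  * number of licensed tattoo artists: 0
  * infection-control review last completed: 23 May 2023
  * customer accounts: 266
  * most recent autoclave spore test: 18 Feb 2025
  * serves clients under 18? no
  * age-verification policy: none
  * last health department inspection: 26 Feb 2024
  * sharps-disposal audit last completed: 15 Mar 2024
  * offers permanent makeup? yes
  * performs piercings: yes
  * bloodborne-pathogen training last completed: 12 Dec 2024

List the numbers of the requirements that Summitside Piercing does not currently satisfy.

1. autoclave spore test 42 days ago vs limit 45 → met
2. licensed tattoo artists 0 < 3 → not met
3. condition 'performs piercings' holds; bloodborne-pathogen training 110 days ago vs limit 90 → not met
4. sharps-disposal audit 382 days ago vs limit 365 → not met
5. age-verification policy absent → not met
6. condition 'serves clients under 18' does not hold → requirement n/a → met
7. infection-control review 679 days ago vs limit 730 → met
8. condition 'offers permanent makeup' holds; health department inspection 400 days ago vs limit 365 → not met
9. aftercare instruction sheet absent → not met
Not met: 2, 3, 4, 5, 8, 9

2, 3, 4, 5, 8, 9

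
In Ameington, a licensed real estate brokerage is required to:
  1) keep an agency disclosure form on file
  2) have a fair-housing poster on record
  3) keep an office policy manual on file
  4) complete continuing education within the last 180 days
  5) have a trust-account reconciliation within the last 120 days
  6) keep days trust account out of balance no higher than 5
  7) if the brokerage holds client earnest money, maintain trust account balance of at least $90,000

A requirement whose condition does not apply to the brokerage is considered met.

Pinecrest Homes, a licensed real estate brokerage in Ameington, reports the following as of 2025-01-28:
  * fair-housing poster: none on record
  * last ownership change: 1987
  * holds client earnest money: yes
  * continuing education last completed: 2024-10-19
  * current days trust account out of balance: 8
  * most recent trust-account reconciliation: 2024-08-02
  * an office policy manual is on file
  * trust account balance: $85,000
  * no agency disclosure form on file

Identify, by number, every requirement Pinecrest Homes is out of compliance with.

1, 2, 5, 6, 7

1. agency disclosure form absent → not met
2. fair-housing poster absent → not met
3. office policy manual present → met
4. continuing education 101 days ago vs limit 180 → met
5. trust-account reconciliation 179 days ago vs limit 120 → not met
6. days trust account out of balance 8 > 5 → not met
7. condition 'holds client earnest money' holds; trust account balance $85,000 < $90,000 → not met
Not met: 1, 2, 5, 6, 7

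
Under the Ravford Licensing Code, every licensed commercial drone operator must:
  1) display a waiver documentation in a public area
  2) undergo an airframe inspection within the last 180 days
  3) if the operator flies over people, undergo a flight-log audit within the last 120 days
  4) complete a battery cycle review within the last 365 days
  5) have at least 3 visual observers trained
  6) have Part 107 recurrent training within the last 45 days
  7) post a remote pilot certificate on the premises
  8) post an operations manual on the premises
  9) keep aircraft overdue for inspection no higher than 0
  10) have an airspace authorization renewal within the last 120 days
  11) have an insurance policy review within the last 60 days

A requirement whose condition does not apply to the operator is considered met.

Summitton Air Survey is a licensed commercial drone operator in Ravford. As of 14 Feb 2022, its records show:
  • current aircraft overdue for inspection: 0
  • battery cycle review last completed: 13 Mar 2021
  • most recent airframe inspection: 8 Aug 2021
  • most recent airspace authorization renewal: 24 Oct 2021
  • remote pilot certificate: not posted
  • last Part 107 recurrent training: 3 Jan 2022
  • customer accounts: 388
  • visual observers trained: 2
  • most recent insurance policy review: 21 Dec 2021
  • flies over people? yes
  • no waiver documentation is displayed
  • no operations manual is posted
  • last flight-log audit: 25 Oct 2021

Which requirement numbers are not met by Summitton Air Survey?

1. waiver documentation absent → not met
2. airframe inspection 190 days ago vs limit 180 → not met
3. condition 'flies over people' holds; flight-log audit 112 days ago vs limit 120 → met
4. battery cycle review 338 days ago vs limit 365 → met
5. visual observers trained 2 < 3 → not met
6. Part 107 recurrent training 42 days ago vs limit 45 → met
7. remote pilot certificate absent → not met
8. operations manual absent → not met
9. aircraft overdue for inspection 0 ≤ 0 → met
10. airspace authorization renewal 113 days ago vs limit 120 → met
11. insurance policy review 55 days ago vs limit 60 → met
Not met: 1, 2, 5, 7, 8

1, 2, 5, 7, 8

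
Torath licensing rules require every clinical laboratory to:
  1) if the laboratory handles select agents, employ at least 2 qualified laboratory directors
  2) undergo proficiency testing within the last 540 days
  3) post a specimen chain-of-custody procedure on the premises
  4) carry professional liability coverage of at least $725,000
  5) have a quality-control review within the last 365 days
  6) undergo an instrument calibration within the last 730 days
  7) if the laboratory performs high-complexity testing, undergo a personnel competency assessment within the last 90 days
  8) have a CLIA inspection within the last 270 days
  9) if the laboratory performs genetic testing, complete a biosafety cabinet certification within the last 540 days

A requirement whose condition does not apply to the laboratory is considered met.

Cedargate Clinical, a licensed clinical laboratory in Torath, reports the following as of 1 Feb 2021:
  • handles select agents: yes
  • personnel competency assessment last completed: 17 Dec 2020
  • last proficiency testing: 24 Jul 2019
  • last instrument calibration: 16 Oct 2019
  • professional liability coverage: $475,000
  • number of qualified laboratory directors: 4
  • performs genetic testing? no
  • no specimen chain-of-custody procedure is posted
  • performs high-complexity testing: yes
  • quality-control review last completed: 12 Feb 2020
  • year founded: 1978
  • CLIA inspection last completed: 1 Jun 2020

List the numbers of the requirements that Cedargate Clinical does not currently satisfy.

1. condition 'handles select agents' holds; qualified laboratory directors 4 ≥ 2 → met
2. proficiency testing 558 days ago vs limit 540 → not met
3. specimen chain-of-custody procedure absent → not met
4. professional liability coverage $475,000 < $725,000 → not met
5. quality-control review 355 days ago vs limit 365 → met
6. instrument calibration 474 days ago vs limit 730 → met
7. condition 'performs high-complexity testing' holds; personnel competency assessment 46 days ago vs limit 90 → met
8. CLIA inspection 245 days ago vs limit 270 → met
9. condition 'performs genetic testing' does not hold → requirement n/a → met
Not met: 2, 3, 4

2, 3, 4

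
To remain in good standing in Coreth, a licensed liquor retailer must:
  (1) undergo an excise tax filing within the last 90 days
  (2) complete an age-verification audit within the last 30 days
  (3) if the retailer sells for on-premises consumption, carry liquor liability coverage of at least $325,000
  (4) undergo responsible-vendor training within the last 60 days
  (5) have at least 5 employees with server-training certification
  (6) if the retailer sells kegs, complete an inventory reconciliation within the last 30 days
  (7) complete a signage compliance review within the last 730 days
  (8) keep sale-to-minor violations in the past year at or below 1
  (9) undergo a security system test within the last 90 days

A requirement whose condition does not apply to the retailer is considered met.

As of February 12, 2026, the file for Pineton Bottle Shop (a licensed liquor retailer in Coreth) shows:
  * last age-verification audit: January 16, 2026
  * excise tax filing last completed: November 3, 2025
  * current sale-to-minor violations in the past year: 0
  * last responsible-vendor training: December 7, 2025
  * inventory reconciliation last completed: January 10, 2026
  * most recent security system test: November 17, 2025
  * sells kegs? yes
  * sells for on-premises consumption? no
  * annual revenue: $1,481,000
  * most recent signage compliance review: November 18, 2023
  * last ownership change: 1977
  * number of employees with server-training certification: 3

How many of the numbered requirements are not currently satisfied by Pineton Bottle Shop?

5

1. excise tax filing 101 days ago vs limit 90 → not met
2. age-verification audit 27 days ago vs limit 30 → met
3. condition 'sells for on-premises consumption' does not hold → requirement n/a → met
4. responsible-vendor training 67 days ago vs limit 60 → not met
5. employees with server-training certification 3 < 5 → not met
6. condition 'sells kegs' holds; inventory reconciliation 33 days ago vs limit 30 → not met
7. signage compliance review 817 days ago vs limit 730 → not met
8. sale-to-minor violations in the past year 0 ≤ 1 → met
9. security system test 87 days ago vs limit 90 → met
Not met: 5 of 9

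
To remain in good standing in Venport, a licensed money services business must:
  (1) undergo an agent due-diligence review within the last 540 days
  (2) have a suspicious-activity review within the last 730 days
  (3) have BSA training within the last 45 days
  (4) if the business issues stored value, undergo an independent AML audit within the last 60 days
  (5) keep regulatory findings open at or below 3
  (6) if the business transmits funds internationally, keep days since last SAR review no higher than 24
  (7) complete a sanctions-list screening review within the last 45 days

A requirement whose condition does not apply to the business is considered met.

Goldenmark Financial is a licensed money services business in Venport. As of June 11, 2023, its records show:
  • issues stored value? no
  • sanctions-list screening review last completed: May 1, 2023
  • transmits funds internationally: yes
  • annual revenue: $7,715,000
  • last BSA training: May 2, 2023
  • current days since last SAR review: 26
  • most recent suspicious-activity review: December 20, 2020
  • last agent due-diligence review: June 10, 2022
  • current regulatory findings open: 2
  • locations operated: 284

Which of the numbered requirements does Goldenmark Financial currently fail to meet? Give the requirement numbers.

1. agent due-diligence review 366 days ago vs limit 540 → met
2. suspicious-activity review 903 days ago vs limit 730 → not met
3. BSA training 40 days ago vs limit 45 → met
4. condition 'issues stored value' does not hold → requirement n/a → met
5. regulatory findings open 2 ≤ 3 → met
6. condition 'transmits funds internationally' holds; days since last SAR review 26 > 24 → not met
7. sanctions-list screening review 41 days ago vs limit 45 → met
Not met: 2, 6

2, 6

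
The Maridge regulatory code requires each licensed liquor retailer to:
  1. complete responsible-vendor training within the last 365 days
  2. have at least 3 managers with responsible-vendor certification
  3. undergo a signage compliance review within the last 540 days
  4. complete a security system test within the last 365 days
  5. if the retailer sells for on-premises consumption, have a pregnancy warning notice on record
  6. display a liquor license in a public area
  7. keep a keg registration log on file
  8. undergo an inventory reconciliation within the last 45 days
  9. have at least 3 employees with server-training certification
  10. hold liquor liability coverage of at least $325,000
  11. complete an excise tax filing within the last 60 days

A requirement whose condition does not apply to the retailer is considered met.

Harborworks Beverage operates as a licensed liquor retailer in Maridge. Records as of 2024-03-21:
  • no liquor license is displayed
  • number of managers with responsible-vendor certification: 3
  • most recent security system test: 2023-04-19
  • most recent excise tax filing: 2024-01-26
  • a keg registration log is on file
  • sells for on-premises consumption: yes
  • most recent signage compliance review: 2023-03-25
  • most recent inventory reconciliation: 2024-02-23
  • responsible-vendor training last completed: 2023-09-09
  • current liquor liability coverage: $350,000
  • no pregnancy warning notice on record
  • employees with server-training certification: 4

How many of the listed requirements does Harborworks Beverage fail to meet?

2

1. responsible-vendor training 194 days ago vs limit 365 → met
2. managers with responsible-vendor certification 3 ≥ 3 → met
3. signage compliance review 362 days ago vs limit 540 → met
4. security system test 337 days ago vs limit 365 → met
5. condition 'sells for on-premises consumption' holds; pregnancy warning notice absent → not met
6. liquor license absent → not met
7. keg registration log present → met
8. inventory reconciliation 27 days ago vs limit 45 → met
9. employees with server-training certification 4 ≥ 3 → met
10. liquor liability coverage $350,000 ≥ $325,000 → met
11. excise tax filing 55 days ago vs limit 60 → met
Not met: 2 of 11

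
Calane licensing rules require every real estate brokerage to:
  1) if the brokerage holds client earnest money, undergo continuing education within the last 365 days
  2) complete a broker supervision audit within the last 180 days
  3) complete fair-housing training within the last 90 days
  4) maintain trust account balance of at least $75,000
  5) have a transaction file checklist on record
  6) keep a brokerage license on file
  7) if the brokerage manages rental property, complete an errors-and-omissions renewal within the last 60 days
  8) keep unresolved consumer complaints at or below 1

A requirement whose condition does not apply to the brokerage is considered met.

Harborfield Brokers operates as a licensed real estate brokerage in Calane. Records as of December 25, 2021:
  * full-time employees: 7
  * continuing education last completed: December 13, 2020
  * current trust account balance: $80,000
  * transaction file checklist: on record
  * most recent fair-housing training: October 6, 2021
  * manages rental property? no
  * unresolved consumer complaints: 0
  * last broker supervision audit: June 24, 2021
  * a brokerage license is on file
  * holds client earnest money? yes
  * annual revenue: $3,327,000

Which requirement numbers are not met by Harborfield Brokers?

1. condition 'holds client earnest money' holds; continuing education 377 days ago vs limit 365 → not met
2. broker supervision audit 184 days ago vs limit 180 → not met
3. fair-housing training 80 days ago vs limit 90 → met
4. trust account balance $80,000 ≥ $75,000 → met
5. transaction file checklist present → met
6. brokerage license present → met
7. condition 'manages rental property' does not hold → requirement n/a → met
8. unresolved consumer complaints 0 ≤ 1 → met
Not met: 1, 2

1, 2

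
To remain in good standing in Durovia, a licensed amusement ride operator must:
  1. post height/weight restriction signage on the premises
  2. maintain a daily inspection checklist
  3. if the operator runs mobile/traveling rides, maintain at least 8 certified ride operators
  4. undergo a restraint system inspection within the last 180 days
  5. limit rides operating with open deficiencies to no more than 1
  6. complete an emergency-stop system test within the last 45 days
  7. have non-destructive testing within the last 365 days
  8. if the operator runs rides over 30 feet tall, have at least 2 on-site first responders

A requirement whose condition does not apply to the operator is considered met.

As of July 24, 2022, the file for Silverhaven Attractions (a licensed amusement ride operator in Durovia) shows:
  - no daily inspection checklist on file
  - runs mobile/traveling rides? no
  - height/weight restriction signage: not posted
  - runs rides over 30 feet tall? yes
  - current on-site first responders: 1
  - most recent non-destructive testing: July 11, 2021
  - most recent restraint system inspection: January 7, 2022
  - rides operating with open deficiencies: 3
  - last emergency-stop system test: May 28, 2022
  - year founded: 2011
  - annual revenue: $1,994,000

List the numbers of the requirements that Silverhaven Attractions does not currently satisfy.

1, 2, 4, 5, 6, 7, 8

1. height/weight restriction signage absent → not met
2. daily inspection checklist absent → not met
3. condition 'runs mobile/traveling rides' does not hold → requirement n/a → met
4. restraint system inspection 198 days ago vs limit 180 → not met
5. rides operating with open deficiencies 3 > 1 → not met
6. emergency-stop system test 57 days ago vs limit 45 → not met
7. non-destructive testing 378 days ago vs limit 365 → not met
8. condition 'runs rides over 30 feet tall' holds; on-site first responders 1 < 2 → not met
Not met: 1, 2, 4, 5, 6, 7, 8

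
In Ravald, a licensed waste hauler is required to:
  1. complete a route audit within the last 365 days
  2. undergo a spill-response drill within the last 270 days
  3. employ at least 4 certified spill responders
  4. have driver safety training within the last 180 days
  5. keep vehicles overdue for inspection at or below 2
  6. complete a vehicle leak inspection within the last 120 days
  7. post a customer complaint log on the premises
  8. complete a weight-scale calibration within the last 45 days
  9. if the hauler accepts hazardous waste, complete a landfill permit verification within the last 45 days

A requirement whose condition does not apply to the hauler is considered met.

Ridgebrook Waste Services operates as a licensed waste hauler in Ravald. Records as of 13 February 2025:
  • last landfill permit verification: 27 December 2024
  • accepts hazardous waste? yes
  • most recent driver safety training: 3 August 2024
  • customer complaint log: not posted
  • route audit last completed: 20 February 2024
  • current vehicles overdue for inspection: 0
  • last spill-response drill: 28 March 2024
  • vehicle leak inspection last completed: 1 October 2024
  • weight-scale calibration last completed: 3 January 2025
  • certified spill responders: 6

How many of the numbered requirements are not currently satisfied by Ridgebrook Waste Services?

1. route audit 359 days ago vs limit 365 → met
2. spill-response drill 322 days ago vs limit 270 → not met
3. certified spill responders 6 ≥ 4 → met
4. driver safety training 194 days ago vs limit 180 → not met
5. vehicles overdue for inspection 0 ≤ 2 → met
6. vehicle leak inspection 135 days ago vs limit 120 → not met
7. customer complaint log absent → not met
8. weight-scale calibration 41 days ago vs limit 45 → met
9. condition 'accepts hazardous waste' holds; landfill permit verification 48 days ago vs limit 45 → not met
Not met: 5 of 9

5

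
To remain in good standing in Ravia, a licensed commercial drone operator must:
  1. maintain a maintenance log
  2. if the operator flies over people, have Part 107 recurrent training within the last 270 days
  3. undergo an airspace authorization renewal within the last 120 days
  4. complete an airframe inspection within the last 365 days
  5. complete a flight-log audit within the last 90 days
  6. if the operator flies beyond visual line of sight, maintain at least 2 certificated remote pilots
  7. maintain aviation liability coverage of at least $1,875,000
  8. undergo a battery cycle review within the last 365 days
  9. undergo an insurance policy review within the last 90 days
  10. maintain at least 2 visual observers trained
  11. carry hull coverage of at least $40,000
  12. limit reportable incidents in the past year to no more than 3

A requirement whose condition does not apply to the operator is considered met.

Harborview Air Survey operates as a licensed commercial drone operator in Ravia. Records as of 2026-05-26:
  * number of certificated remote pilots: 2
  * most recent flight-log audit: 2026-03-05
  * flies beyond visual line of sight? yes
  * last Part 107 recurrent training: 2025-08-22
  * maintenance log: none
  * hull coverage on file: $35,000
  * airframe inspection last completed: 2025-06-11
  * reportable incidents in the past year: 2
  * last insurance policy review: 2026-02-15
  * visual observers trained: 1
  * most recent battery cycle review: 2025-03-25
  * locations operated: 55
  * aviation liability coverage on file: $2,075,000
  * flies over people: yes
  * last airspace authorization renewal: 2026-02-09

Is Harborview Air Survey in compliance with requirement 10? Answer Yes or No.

10. visual observers trained 1 < 2 → not met

No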